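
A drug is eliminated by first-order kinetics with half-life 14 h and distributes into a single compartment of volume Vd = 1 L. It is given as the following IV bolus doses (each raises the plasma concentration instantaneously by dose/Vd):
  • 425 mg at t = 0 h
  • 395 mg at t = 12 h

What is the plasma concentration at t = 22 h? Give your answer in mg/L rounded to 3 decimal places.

k = ln 2 / 14 = 0.04951 per h
Dose 1 (425 mg at t=0 h): 425·exp(−0.04951·22) = 143.002 mg/L
Dose 2 (395 mg at t=12 h): 395·exp(−0.04951·10) = 240.755 mg/L
C(22) = 143.002 + 240.755 = 383.757 mg/L

383.757 mg/L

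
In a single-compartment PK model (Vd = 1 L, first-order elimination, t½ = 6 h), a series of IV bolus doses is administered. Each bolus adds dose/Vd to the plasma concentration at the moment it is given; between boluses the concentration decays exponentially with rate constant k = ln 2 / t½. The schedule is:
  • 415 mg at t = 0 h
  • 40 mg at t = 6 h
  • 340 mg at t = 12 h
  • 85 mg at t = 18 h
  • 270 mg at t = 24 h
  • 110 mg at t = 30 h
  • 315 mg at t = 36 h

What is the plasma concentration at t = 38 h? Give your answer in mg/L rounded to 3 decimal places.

378.682 mg/L

k = ln 2 / 6 = 0.11552 per h
Dose 1 (415 mg at t=0 h): 415·exp(−0.11552·38) = 5.147 mg/L
Dose 2 (40 mg at t=6 h): 40·exp(−0.11552·32) = 0.992 mg/L
Dose 3 (340 mg at t=12 h): 340·exp(−0.11552·26) = 16.866 mg/L
Dose 4 (85 mg at t=18 h): 85·exp(−0.11552·20) = 8.433 mg/L
Dose 5 (270 mg at t=24 h): 270·exp(−0.11552·14) = 53.575 mg/L
Dose 6 (110 mg at t=30 h): 110·exp(−0.11552·8) = 43.654 mg/L
Dose 7 (315 mg at t=36 h): 315·exp(−0.11552·2) = 250.016 mg/L
C(38) = 5.147 + 0.992 + 16.866 + 8.433 + 53.575 + 43.654 + 250.016 = 378.682 mg/L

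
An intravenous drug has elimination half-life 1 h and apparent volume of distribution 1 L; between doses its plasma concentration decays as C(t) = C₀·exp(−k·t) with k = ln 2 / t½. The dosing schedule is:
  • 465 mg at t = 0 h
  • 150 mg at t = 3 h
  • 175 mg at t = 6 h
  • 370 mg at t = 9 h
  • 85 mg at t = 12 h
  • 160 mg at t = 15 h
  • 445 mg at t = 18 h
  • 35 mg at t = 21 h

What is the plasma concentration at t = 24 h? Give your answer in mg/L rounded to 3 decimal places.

11.673 mg/L

k = ln 2 / 1 = 0.69315 per h
Dose 1 (465 mg at t=0 h): 465·exp(−0.69315·24) = 0.000 mg/L
Dose 2 (150 mg at t=3 h): 150·exp(−0.69315·21) = 0.000 mg/L
Dose 3 (175 mg at t=6 h): 175·exp(−0.69315·18) = 0.001 mg/L
Dose 4 (370 mg at t=9 h): 370·exp(−0.69315·15) = 0.011 mg/L
Dose 5 (85 mg at t=12 h): 85·exp(−0.69315·12) = 0.021 mg/L
Dose 6 (160 mg at t=15 h): 160·exp(−0.69315·9) = 0.312 mg/L
Dose 7 (445 mg at t=18 h): 445·exp(−0.69315·6) = 6.953 mg/L
Dose 8 (35 mg at t=21 h): 35·exp(−0.69315·3) = 4.375 mg/L
C(24) = 0.000 + 0.000 + 0.001 + 0.011 + 0.021 + 0.312 + 6.953 + 4.375 = 11.673 mg/L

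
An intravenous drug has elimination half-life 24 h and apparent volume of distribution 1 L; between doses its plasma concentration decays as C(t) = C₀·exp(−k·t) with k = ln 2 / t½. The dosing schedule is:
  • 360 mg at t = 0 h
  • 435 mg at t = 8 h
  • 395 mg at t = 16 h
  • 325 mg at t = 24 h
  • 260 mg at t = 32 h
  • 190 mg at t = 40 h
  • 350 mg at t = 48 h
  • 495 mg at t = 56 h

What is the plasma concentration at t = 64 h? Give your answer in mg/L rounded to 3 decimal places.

k = ln 2 / 24 = 0.02888 per h
Dose 1 (360 mg at t=0 h): 360·exp(−0.02888·64) = 56.696 mg/L
Dose 2 (435 mg at t=8 h): 435·exp(−0.02888·56) = 86.315 mg/L
Dose 3 (395 mg at t=16 h): 395·exp(−0.02888·48) = 98.750 mg/L
Dose 4 (325 mg at t=24 h): 325·exp(−0.02888·40) = 102.369 mg/L
Dose 5 (260 mg at t=32 h): 260·exp(−0.02888·32) = 103.181 mg/L
Dose 6 (190 mg at t=40 h): 190·exp(−0.02888·24) = 95.000 mg/L
Dose 7 (350 mg at t=48 h): 350·exp(−0.02888·16) = 220.486 mg/L
Dose 8 (495 mg at t=56 h): 495·exp(−0.02888·8) = 392.882 mg/L
C(64) = 56.696 + 86.315 + 98.750 + 102.369 + 103.181 + 95.000 + 220.486 + 392.882 = 1155.679 mg/L

1155.679 mg/L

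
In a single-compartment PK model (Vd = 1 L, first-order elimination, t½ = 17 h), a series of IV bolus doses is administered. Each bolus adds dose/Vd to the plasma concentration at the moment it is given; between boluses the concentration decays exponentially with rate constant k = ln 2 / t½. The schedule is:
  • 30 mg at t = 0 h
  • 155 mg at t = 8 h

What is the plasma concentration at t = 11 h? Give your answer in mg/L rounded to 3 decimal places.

k = ln 2 / 17 = 0.04077 per h
Dose 1 (30 mg at t=0 h): 30·exp(−0.04077·11) = 19.157 mg/L
Dose 2 (155 mg at t=8 h): 155·exp(−0.04077·3) = 137.154 mg/L
C(11) = 19.157 + 137.154 = 156.312 mg/L

156.312 mg/L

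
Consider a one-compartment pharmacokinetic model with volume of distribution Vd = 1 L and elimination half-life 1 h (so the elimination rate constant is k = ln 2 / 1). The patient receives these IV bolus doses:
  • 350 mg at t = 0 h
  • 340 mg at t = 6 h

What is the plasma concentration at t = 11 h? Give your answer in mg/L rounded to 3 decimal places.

k = ln 2 / 1 = 0.69315 per h
Dose 1 (350 mg at t=0 h): 350·exp(−0.69315·11) = 0.171 mg/L
Dose 2 (340 mg at t=6 h): 340·exp(−0.69315·5) = 10.625 mg/L
C(11) = 0.171 + 10.625 = 10.796 mg/L

10.796 mg/L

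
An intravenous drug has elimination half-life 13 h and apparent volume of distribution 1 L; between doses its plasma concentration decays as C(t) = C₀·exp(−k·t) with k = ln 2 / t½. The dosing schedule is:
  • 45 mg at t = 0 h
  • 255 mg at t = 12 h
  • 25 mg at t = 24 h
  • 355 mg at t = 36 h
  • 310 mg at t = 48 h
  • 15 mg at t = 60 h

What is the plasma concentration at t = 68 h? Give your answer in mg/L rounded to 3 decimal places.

197.429 mg/L

k = ln 2 / 13 = 0.05332 per h
Dose 1 (45 mg at t=0 h): 45·exp(−0.05332·68) = 1.198 mg/L
Dose 2 (255 mg at t=12 h): 255·exp(−0.05332·56) = 12.876 mg/L
Dose 3 (25 mg at t=24 h): 25·exp(−0.05332·44) = 2.394 mg/L
Dose 4 (355 mg at t=36 h): 355·exp(−0.05332·32) = 64.451 mg/L
Dose 5 (310 mg at t=48 h): 310·exp(−0.05332·20) = 106.718 mg/L
Dose 6 (15 mg at t=60 h): 15·exp(−0.05332·8) = 9.791 mg/L
C(68) = 1.198 + 12.876 + 2.394 + 64.451 + 106.718 + 9.791 = 197.429 mg/L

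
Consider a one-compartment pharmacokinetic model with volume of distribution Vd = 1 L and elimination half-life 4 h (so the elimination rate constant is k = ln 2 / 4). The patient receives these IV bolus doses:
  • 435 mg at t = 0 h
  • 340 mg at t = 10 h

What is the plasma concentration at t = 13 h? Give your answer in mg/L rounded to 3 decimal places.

k = ln 2 / 4 = 0.17329 per h
Dose 1 (435 mg at t=0 h): 435·exp(−0.17329·13) = 45.724 mg/L
Dose 2 (340 mg at t=10 h): 340·exp(−0.17329·3) = 202.165 mg/L
C(13) = 45.724 + 202.165 = 247.889 mg/L

247.889 mg/L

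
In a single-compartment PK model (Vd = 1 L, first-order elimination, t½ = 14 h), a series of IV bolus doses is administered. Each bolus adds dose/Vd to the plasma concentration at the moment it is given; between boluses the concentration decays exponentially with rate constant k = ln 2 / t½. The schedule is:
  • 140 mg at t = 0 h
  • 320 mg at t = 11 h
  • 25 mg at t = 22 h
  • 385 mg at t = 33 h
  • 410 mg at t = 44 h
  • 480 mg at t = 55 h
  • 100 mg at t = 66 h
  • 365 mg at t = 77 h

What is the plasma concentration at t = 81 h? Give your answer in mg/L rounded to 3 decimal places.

594.785 mg/L

k = ln 2 / 14 = 0.04951 per h
Dose 1 (140 mg at t=0 h): 140·exp(−0.04951·81) = 2.538 mg/L
Dose 2 (320 mg at t=11 h): 320·exp(−0.04951·70) = 10.000 mg/L
Dose 3 (25 mg at t=22 h): 25·exp(−0.04951·59) = 1.347 mg/L
Dose 4 (385 mg at t=33 h): 385·exp(−0.04951·48) = 35.757 mg/L
Dose 5 (410 mg at t=44 h): 410·exp(−0.04951·37) = 65.645 mg/L
Dose 6 (480 mg at t=55 h): 480·exp(−0.04951·26) = 132.491 mg/L
Dose 7 (100 mg at t=66 h): 100·exp(−0.04951·15) = 47.585 mg/L
Dose 8 (365 mg at t=77 h): 365·exp(−0.04951·4) = 299.422 mg/L
C(81) = 2.538 + 10.000 + 1.347 + 35.757 + 65.645 + 132.491 + 47.585 + 299.422 = 594.785 mg/L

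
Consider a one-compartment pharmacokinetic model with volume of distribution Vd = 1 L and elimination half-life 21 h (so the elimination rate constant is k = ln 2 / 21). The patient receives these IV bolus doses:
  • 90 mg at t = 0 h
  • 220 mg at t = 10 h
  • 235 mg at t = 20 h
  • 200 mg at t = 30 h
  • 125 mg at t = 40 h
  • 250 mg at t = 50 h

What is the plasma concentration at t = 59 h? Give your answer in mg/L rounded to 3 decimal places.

450.664 mg/L

k = ln 2 / 21 = 0.03301 per h
Dose 1 (90 mg at t=0 h): 90·exp(−0.03301·59) = 12.838 mg/L
Dose 2 (220 mg at t=10 h): 220·exp(−0.03301·49) = 43.654 mg/L
Dose 3 (235 mg at t=20 h): 235·exp(−0.03301·39) = 64.865 mg/L
Dose 4 (200 mg at t=30 h): 200·exp(−0.03301·29) = 76.793 mg/L
Dose 5 (125 mg at t=40 h): 125·exp(−0.03301·19) = 66.765 mg/L
Dose 6 (250 mg at t=50 h): 250·exp(−0.03301·9) = 185.749 mg/L
C(59) = 12.838 + 43.654 + 64.865 + 76.793 + 66.765 + 185.749 = 450.664 mg/L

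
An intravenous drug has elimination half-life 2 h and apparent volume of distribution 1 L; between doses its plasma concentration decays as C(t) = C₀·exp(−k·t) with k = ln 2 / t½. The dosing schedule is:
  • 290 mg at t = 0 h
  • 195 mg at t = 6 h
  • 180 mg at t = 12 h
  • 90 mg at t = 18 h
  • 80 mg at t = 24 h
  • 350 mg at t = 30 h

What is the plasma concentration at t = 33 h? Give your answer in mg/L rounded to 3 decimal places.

k = ln 2 / 2 = 0.34657 per h
Dose 1 (290 mg at t=0 h): 290·exp(−0.34657·33) = 0.003 mg/L
Dose 2 (195 mg at t=6 h): 195·exp(−0.34657·27) = 0.017 mg/L
Dose 3 (180 mg at t=12 h): 180·exp(−0.34657·21) = 0.124 mg/L
Dose 4 (90 mg at t=18 h): 90·exp(−0.34657·15) = 0.497 mg/L
Dose 5 (80 mg at t=24 h): 80·exp(−0.34657·9) = 3.536 mg/L
Dose 6 (350 mg at t=30 h): 350·exp(−0.34657·3) = 123.744 mg/L
C(33) = 0.003 + 0.017 + 0.124 + 0.497 + 3.536 + 123.744 = 127.921 mg/L

127.921 mg/L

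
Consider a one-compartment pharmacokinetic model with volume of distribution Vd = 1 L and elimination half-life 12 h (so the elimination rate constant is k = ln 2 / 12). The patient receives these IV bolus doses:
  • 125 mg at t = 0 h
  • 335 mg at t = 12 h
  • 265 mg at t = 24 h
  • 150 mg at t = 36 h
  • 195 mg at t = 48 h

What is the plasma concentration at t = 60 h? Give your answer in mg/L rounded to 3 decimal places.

k = ln 2 / 12 = 0.05776 per h
Dose 1 (125 mg at t=0 h): 125·exp(−0.05776·60) = 3.906 mg/L
Dose 2 (335 mg at t=12 h): 335·exp(−0.05776·48) = 20.938 mg/L
Dose 3 (265 mg at t=24 h): 265·exp(−0.05776·36) = 33.125 mg/L
Dose 4 (150 mg at t=36 h): 150·exp(−0.05776·24) = 37.500 mg/L
Dose 5 (195 mg at t=48 h): 195·exp(−0.05776·12) = 97.500 mg/L
C(60) = 3.906 + 20.938 + 33.125 + 37.500 + 97.500 = 192.969 mg/L

192.969 mg/L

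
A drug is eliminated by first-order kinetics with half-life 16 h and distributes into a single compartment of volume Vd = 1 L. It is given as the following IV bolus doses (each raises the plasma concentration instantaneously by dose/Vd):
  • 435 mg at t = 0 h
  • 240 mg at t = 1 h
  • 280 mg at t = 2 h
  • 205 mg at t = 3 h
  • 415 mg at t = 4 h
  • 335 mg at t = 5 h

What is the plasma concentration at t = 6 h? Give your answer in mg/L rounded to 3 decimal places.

k = ln 2 / 16 = 0.04332 per h
Dose 1 (435 mg at t=0 h): 435·exp(−0.04332·6) = 335.431 mg/L
Dose 2 (240 mg at t=1 h): 240·exp(−0.04332·5) = 193.259 mg/L
Dose 3 (280 mg at t=2 h): 280·exp(−0.04332·4) = 235.451 mg/L
Dose 4 (205 mg at t=3 h): 205·exp(−0.04332·3) = 180.016 mg/L
Dose 5 (415 mg at t=4 h): 415·exp(−0.04332·2) = 380.557 mg/L
Dose 6 (335 mg at t=5 h): 335·exp(−0.04332·1) = 320.797 mg/L
C(6) = 335.431 + 193.259 + 235.451 + 180.016 + 380.557 + 320.797 = 1645.510 mg/L

1645.510 mg/L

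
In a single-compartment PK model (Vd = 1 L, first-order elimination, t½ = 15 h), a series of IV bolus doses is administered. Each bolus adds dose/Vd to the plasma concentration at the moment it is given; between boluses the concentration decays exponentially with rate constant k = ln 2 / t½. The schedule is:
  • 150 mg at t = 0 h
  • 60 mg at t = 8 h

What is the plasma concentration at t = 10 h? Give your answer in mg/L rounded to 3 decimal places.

k = ln 2 / 15 = 0.04621 per h
Dose 1 (150 mg at t=0 h): 150·exp(−0.04621·10) = 94.494 mg/L
Dose 2 (60 mg at t=8 h): 60·exp(−0.04621·2) = 54.703 mg/L
C(10) = 94.494 + 54.703 = 149.197 mg/L

149.197 mg/L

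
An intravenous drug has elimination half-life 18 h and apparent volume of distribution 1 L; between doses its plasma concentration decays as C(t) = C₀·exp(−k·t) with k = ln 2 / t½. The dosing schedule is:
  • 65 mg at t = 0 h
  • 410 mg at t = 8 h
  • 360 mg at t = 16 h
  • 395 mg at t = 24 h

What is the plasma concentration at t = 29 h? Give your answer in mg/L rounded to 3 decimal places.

k = ln 2 / 18 = 0.03851 per h
Dose 1 (65 mg at t=0 h): 65·exp(−0.03851·29) = 21.277 mg/L
Dose 2 (410 mg at t=8 h): 410·exp(−0.03851·21) = 182.634 mg/L
Dose 3 (360 mg at t=16 h): 360·exp(−0.03851·13) = 218.219 mg/L
Dose 4 (395 mg at t=24 h): 395·exp(−0.03851·5) = 325.820 mg/L
C(29) = 21.277 + 182.634 + 218.219 + 325.820 = 747.950 mg/L

747.950 mg/L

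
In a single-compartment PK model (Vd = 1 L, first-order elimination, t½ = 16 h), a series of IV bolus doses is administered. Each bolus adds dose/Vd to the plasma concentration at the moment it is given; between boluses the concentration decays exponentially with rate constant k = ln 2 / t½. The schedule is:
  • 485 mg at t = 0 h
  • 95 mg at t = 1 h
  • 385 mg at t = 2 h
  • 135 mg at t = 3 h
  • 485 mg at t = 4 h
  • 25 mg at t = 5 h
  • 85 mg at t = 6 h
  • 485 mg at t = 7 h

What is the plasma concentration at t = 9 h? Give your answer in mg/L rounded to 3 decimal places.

k = ln 2 / 16 = 0.04332 per h
Dose 1 (485 mg at t=0 h): 485·exp(−0.04332·9) = 328.407 mg/L
Dose 2 (95 mg at t=1 h): 95·exp(−0.04332·8) = 67.175 mg/L
Dose 3 (385 mg at t=2 h): 385·exp(−0.04332·7) = 284.289 mg/L
Dose 4 (135 mg at t=3 h): 135·exp(−0.04332·6) = 104.099 mg/L
Dose 5 (485 mg at t=4 h): 485·exp(−0.04332·5) = 390.544 mg/L
Dose 6 (25 mg at t=5 h): 25·exp(−0.04332·4) = 21.022 mg/L
Dose 7 (85 mg at t=6 h): 85·exp(−0.04332·3) = 74.641 mg/L
Dose 8 (485 mg at t=7 h): 485·exp(−0.04332·2) = 444.747 mg/L
C(9) = 328.407 + 67.175 + 284.289 + 104.099 + 390.544 + 21.022 + 74.641 + 444.747 = 1714.924 mg/L

1714.924 mg/L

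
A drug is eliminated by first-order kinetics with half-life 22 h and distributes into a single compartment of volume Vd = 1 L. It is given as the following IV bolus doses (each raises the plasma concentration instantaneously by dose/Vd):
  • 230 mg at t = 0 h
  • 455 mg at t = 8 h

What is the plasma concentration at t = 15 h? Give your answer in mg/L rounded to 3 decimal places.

508.324 mg/L

k = ln 2 / 22 = 0.03151 per h
Dose 1 (230 mg at t=0 h): 230·exp(−0.03151·15) = 143.377 mg/L
Dose 2 (455 mg at t=8 h): 455·exp(−0.03151·7) = 364.946 mg/L
C(15) = 143.377 + 364.946 = 508.324 mg/L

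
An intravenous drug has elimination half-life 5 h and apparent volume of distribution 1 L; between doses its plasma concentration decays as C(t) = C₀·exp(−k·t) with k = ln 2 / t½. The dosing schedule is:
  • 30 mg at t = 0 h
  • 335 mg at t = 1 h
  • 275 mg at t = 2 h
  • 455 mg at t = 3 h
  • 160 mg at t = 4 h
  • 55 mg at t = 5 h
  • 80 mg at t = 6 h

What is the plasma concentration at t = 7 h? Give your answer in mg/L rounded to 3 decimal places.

772.901 mg/L

k = ln 2 / 5 = 0.13863 per h
Dose 1 (30 mg at t=0 h): 30·exp(−0.13863·7) = 11.368 mg/L
Dose 2 (335 mg at t=1 h): 335·exp(−0.13863·6) = 145.817 mg/L
Dose 3 (275 mg at t=2 h): 275·exp(−0.13863·5) = 137.500 mg/L
Dose 4 (455 mg at t=3 h): 455·exp(−0.13863·4) = 261.329 mg/L
Dose 5 (160 mg at t=4 h): 160·exp(−0.13863·3) = 105.561 mg/L
Dose 6 (55 mg at t=5 h): 55·exp(−0.13863·2) = 41.682 mg/L
Dose 7 (80 mg at t=6 h): 80·exp(−0.13863·1) = 69.644 mg/L
C(7) = 11.368 + 145.817 + 137.500 + 261.329 + 105.561 + 41.682 + 69.644 = 772.901 mg/L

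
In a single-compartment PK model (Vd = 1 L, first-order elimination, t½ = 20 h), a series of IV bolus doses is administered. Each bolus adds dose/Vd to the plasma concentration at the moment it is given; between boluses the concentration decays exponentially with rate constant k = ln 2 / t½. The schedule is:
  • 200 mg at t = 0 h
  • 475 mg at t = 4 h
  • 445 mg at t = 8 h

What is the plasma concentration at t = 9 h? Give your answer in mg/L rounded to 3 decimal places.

975.676 mg/L

k = ln 2 / 20 = 0.03466 per h
Dose 1 (200 mg at t=0 h): 200·exp(−0.03466·9) = 146.409 mg/L
Dose 2 (475 mg at t=4 h): 475·exp(−0.03466·5) = 399.426 mg/L
Dose 3 (445 mg at t=8 h): 445·exp(−0.03466·1) = 429.842 mg/L
C(9) = 146.409 + 399.426 + 429.842 = 975.676 mg/L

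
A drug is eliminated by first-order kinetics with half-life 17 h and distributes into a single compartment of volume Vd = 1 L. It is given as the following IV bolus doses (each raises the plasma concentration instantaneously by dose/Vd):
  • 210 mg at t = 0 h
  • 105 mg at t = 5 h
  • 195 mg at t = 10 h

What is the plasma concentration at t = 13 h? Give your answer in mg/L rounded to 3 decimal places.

371.924 mg/L

k = ln 2 / 17 = 0.04077 per h
Dose 1 (210 mg at t=0 h): 210·exp(−0.04077·13) = 123.600 mg/L
Dose 2 (105 mg at t=5 h): 105·exp(−0.04077·8) = 75.775 mg/L
Dose 3 (195 mg at t=10 h): 195·exp(−0.04077·3) = 172.549 mg/L
C(13) = 123.600 + 75.775 + 172.549 = 371.924 mg/L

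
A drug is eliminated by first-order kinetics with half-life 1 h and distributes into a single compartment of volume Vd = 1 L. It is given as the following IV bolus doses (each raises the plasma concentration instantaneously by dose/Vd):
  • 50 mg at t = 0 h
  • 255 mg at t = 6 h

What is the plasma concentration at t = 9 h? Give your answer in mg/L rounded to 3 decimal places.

31.973 mg/L

k = ln 2 / 1 = 0.69315 per h
Dose 1 (50 mg at t=0 h): 50·exp(−0.69315·9) = 0.098 mg/L
Dose 2 (255 mg at t=6 h): 255·exp(−0.69315·3) = 31.875 mg/L
C(9) = 0.098 + 31.875 = 31.973 mg/L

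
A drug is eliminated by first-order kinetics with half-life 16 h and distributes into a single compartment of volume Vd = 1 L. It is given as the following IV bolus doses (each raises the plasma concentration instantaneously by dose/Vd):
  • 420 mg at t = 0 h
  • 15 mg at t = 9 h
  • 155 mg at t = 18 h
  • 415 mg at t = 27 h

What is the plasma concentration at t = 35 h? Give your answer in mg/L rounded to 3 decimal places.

k = ln 2 / 16 = 0.04332 per h
Dose 1 (420 mg at t=0 h): 420·exp(−0.04332·35) = 92.203 mg/L
Dose 2 (15 mg at t=9 h): 15·exp(−0.04332·26) = 4.863 mg/L
Dose 3 (155 mg at t=18 h): 155·exp(−0.04332·17) = 74.214 mg/L
Dose 4 (415 mg at t=27 h): 415·exp(−0.04332·8) = 293.449 mg/L
C(35) = 92.203 + 4.863 + 74.214 + 293.449 = 464.730 mg/L

464.730 mg/L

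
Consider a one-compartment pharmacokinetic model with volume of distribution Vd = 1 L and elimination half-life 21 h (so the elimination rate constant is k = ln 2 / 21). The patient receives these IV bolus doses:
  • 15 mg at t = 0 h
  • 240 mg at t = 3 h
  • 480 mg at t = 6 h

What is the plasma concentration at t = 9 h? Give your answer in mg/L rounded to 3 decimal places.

k = ln 2 / 21 = 0.03301 per h
Dose 1 (15 mg at t=0 h): 15·exp(−0.03301·9) = 11.145 mg/L
Dose 2 (240 mg at t=3 h): 240·exp(−0.03301·6) = 196.880 mg/L
Dose 3 (480 mg at t=6 h): 480·exp(−0.03301·3) = 434.747 mg/L
C(9) = 11.145 + 196.880 + 434.747 = 642.773 mg/L

642.773 mg/L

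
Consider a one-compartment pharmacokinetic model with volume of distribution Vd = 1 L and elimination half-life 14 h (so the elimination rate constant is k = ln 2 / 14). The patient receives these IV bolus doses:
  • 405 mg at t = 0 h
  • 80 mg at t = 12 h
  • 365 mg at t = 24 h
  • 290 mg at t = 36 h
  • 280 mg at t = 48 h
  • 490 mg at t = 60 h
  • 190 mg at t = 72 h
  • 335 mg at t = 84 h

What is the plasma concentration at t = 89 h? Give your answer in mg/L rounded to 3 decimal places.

539.130 mg/L

k = ln 2 / 14 = 0.04951 per h
Dose 1 (405 mg at t=0 h): 405·exp(−0.04951·89) = 4.940 mg/L
Dose 2 (80 mg at t=12 h): 80·exp(−0.04951·77) = 1.768 mg/L
Dose 3 (365 mg at t=24 h): 365·exp(−0.04951·65) = 14.610 mg/L
Dose 4 (290 mg at t=36 h): 290·exp(−0.04951·53) = 21.027 mg/L
Dose 5 (280 mg at t=48 h): 280·exp(−0.04951·41) = 36.776 mg/L
Dose 6 (490 mg at t=60 h): 490·exp(−0.04951·29) = 116.583 mg/L
Dose 7 (190 mg at t=72 h): 190·exp(−0.04951·17) = 81.887 mg/L
Dose 8 (335 mg at t=84 h): 335·exp(−0.04951·5) = 261.538 mg/L
C(89) = 4.940 + 1.768 + 14.610 + 21.027 + 36.776 + 116.583 + 81.887 + 261.538 = 539.130 mg/L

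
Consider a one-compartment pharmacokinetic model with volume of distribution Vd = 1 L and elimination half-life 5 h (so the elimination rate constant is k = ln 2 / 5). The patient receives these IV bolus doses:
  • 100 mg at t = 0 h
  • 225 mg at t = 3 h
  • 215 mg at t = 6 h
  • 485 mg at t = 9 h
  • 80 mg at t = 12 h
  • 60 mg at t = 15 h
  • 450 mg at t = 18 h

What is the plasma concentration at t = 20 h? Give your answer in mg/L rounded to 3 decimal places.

k = ln 2 / 5 = 0.13863 per h
Dose 1 (100 mg at t=0 h): 100·exp(−0.13863·20) = 6.250 mg/L
Dose 2 (225 mg at t=3 h): 225·exp(−0.13863·17) = 21.315 mg/L
Dose 3 (215 mg at t=6 h): 215·exp(−0.13863·14) = 30.871 mg/L
Dose 4 (485 mg at t=9 h): 485·exp(−0.13863·11) = 105.554 mg/L
Dose 5 (80 mg at t=12 h): 80·exp(−0.13863·8) = 26.390 mg/L
Dose 6 (60 mg at t=15 h): 60·exp(−0.13863·5) = 30.000 mg/L
Dose 7 (450 mg at t=18 h): 450·exp(−0.13863·2) = 341.036 mg/L
C(20) = 6.250 + 21.315 + 30.871 + 105.554 + 26.390 + 30.000 + 341.036 = 561.417 mg/L

561.417 mg/L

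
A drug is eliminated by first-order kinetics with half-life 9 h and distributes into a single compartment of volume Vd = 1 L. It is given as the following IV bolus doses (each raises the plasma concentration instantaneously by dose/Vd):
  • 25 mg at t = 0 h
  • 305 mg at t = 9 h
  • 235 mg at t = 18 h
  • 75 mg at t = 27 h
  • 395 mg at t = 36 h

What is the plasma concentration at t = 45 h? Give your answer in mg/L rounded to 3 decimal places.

k = ln 2 / 9 = 0.07702 per h
Dose 1 (25 mg at t=0 h): 25·exp(−0.07702·45) = 0.781 mg/L
Dose 2 (305 mg at t=9 h): 305·exp(−0.07702·36) = 19.062 mg/L
Dose 3 (235 mg at t=18 h): 235·exp(−0.07702·27) = 29.375 mg/L
Dose 4 (75 mg at t=27 h): 75·exp(−0.07702·18) = 18.750 mg/L
Dose 5 (395 mg at t=36 h): 395·exp(−0.07702·9) = 197.500 mg/L
C(45) = 0.781 + 19.062 + 29.375 + 18.750 + 197.500 = 265.469 mg/L

265.469 mg/L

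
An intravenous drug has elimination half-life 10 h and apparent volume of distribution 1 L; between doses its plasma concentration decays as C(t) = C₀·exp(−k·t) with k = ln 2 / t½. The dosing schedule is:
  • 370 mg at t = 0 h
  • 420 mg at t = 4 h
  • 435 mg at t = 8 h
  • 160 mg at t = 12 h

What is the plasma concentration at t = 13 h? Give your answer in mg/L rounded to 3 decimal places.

832.216 mg/L

k = ln 2 / 10 = 0.06931 per h
Dose 1 (370 mg at t=0 h): 370·exp(−0.06931·13) = 150.267 mg/L
Dose 2 (420 mg at t=4 h): 420·exp(−0.06931·9) = 225.072 mg/L
Dose 3 (435 mg at t=8 h): 435·exp(−0.06931·5) = 307.591 mg/L
Dose 4 (160 mg at t=12 h): 160·exp(−0.06931·1) = 149.285 mg/L
C(13) = 150.267 + 225.072 + 307.591 + 149.285 = 832.216 mg/L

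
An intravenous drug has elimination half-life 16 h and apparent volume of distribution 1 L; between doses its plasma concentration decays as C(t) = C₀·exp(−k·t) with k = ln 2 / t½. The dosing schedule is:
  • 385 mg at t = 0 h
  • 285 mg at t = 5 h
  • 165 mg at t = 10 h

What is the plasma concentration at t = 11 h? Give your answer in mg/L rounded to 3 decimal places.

616.827 mg/L

k = ln 2 / 16 = 0.04332 per h
Dose 1 (385 mg at t=0 h): 385·exp(−0.04332·11) = 239.058 mg/L
Dose 2 (285 mg at t=5 h): 285·exp(−0.04332·6) = 219.765 mg/L
Dose 3 (165 mg at t=10 h): 165·exp(−0.04332·1) = 158.005 mg/L
C(11) = 239.058 + 219.765 + 158.005 = 616.827 mg/L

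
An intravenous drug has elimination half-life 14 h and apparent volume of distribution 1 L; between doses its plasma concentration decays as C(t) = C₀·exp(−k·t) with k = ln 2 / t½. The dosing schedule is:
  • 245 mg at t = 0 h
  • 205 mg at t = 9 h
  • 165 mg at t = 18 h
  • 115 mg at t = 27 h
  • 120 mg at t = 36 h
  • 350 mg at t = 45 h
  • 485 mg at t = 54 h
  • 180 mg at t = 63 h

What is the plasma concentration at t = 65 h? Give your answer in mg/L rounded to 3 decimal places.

659.182 mg/L

k = ln 2 / 14 = 0.04951 per h
Dose 1 (245 mg at t=0 h): 245·exp(−0.04951·65) = 9.807 mg/L
Dose 2 (205 mg at t=9 h): 205·exp(−0.04951·56) = 12.812 mg/L
Dose 3 (165 mg at t=18 h): 165·exp(−0.04951·47) = 16.102 mg/L
Dose 4 (115 mg at t=27 h): 115·exp(−0.04951·38) = 17.523 mg/L
Dose 5 (120 mg at t=36 h): 120·exp(−0.04951·29) = 28.551 mg/L
Dose 6 (350 mg at t=45 h): 350·exp(−0.04951·20) = 130.025 mg/L
Dose 7 (485 mg at t=54 h): 485·exp(−0.04951·11) = 281.331 mg/L
Dose 8 (180 mg at t=63 h): 180·exp(−0.04951·2) = 163.030 mg/L
C(65) = 9.807 + 12.812 + 16.102 + 17.523 + 28.551 + 130.025 + 281.331 + 163.030 = 659.182 mg/L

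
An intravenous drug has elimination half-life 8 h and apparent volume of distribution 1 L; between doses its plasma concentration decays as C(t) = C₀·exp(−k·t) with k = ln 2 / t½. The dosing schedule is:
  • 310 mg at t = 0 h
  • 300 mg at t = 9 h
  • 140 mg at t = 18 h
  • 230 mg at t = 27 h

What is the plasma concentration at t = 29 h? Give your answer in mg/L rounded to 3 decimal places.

325.543 mg/L

k = ln 2 / 8 = 0.08664 per h
Dose 1 (310 mg at t=0 h): 310·exp(−0.08664·29) = 25.126 mg/L
Dose 2 (300 mg at t=9 h): 300·exp(−0.08664·20) = 53.033 mg/L
Dose 3 (140 mg at t=18 h): 140·exp(−0.08664·11) = 53.977 mg/L
Dose 4 (230 mg at t=27 h): 230·exp(−0.08664·2) = 193.406 mg/L
C(29) = 25.126 + 53.033 + 53.977 + 193.406 = 325.543 mg/L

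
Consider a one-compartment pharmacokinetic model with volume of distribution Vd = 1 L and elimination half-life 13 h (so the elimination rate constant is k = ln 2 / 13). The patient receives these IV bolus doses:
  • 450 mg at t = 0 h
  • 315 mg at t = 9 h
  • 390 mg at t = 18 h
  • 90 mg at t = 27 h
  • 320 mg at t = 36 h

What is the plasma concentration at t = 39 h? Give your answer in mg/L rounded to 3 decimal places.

k = ln 2 / 13 = 0.05332 per h
Dose 1 (450 mg at t=0 h): 450·exp(−0.05332·39) = 56.250 mg/L
Dose 2 (315 mg at t=9 h): 315·exp(−0.05332·30) = 63.625 mg/L
Dose 3 (390 mg at t=18 h): 390·exp(−0.05332·21) = 127.287 mg/L
Dose 4 (90 mg at t=27 h): 90·exp(−0.05332·12) = 47.464 mg/L
Dose 5 (320 mg at t=36 h): 320·exp(−0.05332·3) = 272.698 mg/L
C(39) = 56.250 + 63.625 + 127.287 + 47.464 + 272.698 = 567.324 mg/L

567.324 mg/L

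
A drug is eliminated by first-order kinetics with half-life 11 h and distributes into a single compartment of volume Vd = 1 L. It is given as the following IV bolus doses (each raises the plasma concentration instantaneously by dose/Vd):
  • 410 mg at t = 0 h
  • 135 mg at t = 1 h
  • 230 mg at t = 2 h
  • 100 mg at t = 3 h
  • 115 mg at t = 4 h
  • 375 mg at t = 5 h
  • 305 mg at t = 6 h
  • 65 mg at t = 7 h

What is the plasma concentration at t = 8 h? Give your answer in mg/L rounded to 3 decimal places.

1294.774 mg/L

k = ln 2 / 11 = 0.06301 per h
Dose 1 (410 mg at t=0 h): 410·exp(−0.06301·8) = 247.658 mg/L
Dose 2 (135 mg at t=1 h): 135·exp(−0.06301·7) = 86.850 mg/L
Dose 3 (230 mg at t=2 h): 230·exp(−0.06301·6) = 157.590 mg/L
Dose 4 (100 mg at t=3 h): 100·exp(−0.06301·5) = 72.974 mg/L
Dose 5 (115 mg at t=4 h): 115·exp(−0.06301·4) = 89.378 mg/L
Dose 6 (375 mg at t=5 h): 375·exp(−0.06301·3) = 310.407 mg/L
Dose 7 (305 mg at t=6 h): 305·exp(−0.06301·2) = 268.885 mg/L
Dose 8 (65 mg at t=7 h): 65·exp(−0.06301·1) = 61.031 mg/L
C(8) = 247.658 + 86.850 + 157.590 + 72.974 + 89.378 + 310.407 + 268.885 + 61.031 = 1294.774 mg/L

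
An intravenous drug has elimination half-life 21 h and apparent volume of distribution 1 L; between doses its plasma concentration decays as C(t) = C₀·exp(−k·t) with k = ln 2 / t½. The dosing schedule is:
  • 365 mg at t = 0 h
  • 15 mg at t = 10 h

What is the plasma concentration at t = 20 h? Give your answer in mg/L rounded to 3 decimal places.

k = ln 2 / 21 = 0.03301 per h
Dose 1 (365 mg at t=0 h): 365·exp(−0.03301·20) = 188.624 mg/L
Dose 2 (15 mg at t=10 h): 15·exp(−0.03301·10) = 10.783 mg/L
C(20) = 188.624 + 10.783 = 199.407 mg/L

199.407 mg/L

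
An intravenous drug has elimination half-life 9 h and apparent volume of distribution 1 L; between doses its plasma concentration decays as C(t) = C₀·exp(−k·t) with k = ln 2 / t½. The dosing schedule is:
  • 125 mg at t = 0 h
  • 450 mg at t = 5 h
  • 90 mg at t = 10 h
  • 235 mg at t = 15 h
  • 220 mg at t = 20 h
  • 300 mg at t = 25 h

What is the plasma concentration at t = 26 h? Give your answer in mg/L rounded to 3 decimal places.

649.494 mg/L

k = ln 2 / 9 = 0.07702 per h
Dose 1 (125 mg at t=0 h): 125·exp(−0.07702·26) = 16.876 mg/L
Dose 2 (450 mg at t=5 h): 450·exp(−0.07702·21) = 89.291 mg/L
Dose 3 (90 mg at t=10 h): 90·exp(−0.07702·16) = 26.247 mg/L
Dose 4 (235 mg at t=15 h): 235·exp(−0.07702·11) = 100.726 mg/L
Dose 5 (220 mg at t=20 h): 220·exp(−0.07702·6) = 138.591 mg/L
Dose 6 (300 mg at t=25 h): 300·exp(−0.07702·1) = 277.762 mg/L
C(26) = 16.876 + 89.291 + 26.247 + 100.726 + 138.591 + 277.762 = 649.494 mg/L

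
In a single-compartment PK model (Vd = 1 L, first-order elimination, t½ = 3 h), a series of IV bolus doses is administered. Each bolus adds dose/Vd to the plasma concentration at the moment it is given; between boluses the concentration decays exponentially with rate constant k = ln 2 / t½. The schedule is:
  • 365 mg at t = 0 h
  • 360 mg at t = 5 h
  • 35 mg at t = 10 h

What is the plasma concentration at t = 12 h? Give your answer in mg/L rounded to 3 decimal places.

116.294 mg/L

k = ln 2 / 3 = 0.23105 per h
Dose 1 (365 mg at t=0 h): 365·exp(−0.23105·12) = 22.812 mg/L
Dose 2 (360 mg at t=5 h): 360·exp(−0.23105·7) = 71.433 mg/L
Dose 3 (35 mg at t=10 h): 35·exp(−0.23105·2) = 22.049 mg/L
C(12) = 22.812 + 71.433 + 22.049 = 116.294 mg/L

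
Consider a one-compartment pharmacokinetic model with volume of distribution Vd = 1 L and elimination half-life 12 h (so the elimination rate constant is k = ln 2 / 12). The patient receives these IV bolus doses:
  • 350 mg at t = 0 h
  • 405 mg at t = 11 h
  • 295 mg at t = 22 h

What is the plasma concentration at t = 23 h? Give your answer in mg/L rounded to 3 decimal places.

k = ln 2 / 12 = 0.05776 per h
Dose 1 (350 mg at t=0 h): 350·exp(−0.05776·23) = 92.703 mg/L
Dose 2 (405 mg at t=11 h): 405·exp(−0.05776·12) = 202.500 mg/L
Dose 3 (295 mg at t=22 h): 295·exp(−0.05776·1) = 278.443 mg/L
C(23) = 92.703 + 202.500 + 278.443 = 573.646 mg/L

573.646 mg/L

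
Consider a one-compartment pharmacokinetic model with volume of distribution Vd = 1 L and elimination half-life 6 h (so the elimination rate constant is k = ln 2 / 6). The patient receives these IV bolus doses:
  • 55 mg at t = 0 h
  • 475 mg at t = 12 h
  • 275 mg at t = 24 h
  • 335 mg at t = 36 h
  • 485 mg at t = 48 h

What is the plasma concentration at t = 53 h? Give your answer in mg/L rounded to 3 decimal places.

333.132 mg/L

k = ln 2 / 6 = 0.11552 per h
Dose 1 (55 mg at t=0 h): 55·exp(−0.11552·53) = 0.121 mg/L
Dose 2 (475 mg at t=12 h): 475·exp(−0.11552·41) = 4.165 mg/L
Dose 3 (275 mg at t=24 h): 275·exp(−0.11552·29) = 9.646 mg/L
Dose 4 (335 mg at t=36 h): 335·exp(−0.11552·17) = 47.003 mg/L
Dose 5 (485 mg at t=48 h): 485·exp(−0.11552·5) = 272.197 mg/L
C(53) = 0.121 + 4.165 + 9.646 + 47.003 + 272.197 = 333.132 mg/L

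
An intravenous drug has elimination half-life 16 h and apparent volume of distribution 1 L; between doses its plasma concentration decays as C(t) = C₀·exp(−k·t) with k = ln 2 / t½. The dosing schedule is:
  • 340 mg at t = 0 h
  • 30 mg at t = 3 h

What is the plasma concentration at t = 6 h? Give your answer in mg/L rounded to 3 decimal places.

288.520 mg/L

k = ln 2 / 16 = 0.04332 per h
Dose 1 (340 mg at t=0 h): 340·exp(−0.04332·6) = 262.176 mg/L
Dose 2 (30 mg at t=3 h): 30·exp(−0.04332·3) = 26.344 mg/L
C(6) = 262.176 + 26.344 = 288.520 mg/L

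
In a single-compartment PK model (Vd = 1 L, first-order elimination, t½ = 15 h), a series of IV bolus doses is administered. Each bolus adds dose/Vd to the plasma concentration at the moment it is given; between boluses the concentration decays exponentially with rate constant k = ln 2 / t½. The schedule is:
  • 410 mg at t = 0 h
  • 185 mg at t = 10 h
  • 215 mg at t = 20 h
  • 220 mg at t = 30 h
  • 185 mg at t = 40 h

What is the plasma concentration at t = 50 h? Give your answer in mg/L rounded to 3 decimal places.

327.413 mg/L

k = ln 2 / 15 = 0.04621 per h
Dose 1 (410 mg at t=0 h): 410·exp(−0.04621·50) = 40.677 mg/L
Dose 2 (185 mg at t=10 h): 185·exp(−0.04621·40) = 29.136 mg/L
Dose 3 (215 mg at t=20 h): 215·exp(−0.04621·30) = 53.750 mg/L
Dose 4 (220 mg at t=30 h): 220·exp(−0.04621·20) = 87.307 mg/L
Dose 5 (185 mg at t=40 h): 185·exp(−0.04621·10) = 116.543 mg/L
C(50) = 40.677 + 29.136 + 53.750 + 87.307 + 116.543 = 327.413 mg/L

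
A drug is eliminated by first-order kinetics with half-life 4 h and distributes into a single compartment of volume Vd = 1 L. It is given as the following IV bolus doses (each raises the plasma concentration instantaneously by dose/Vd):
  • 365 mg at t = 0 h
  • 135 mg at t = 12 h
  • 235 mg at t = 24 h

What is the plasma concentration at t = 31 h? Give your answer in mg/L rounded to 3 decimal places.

k = ln 2 / 4 = 0.17329 per h
Dose 1 (365 mg at t=0 h): 365·exp(−0.17329·31) = 1.696 mg/L
Dose 2 (135 mg at t=12 h): 135·exp(−0.17329·19) = 5.017 mg/L
Dose 3 (235 mg at t=24 h): 235·exp(−0.17329·7) = 69.866 mg/L
C(31) = 1.696 + 5.017 + 69.866 = 76.578 mg/L

76.578 mg/L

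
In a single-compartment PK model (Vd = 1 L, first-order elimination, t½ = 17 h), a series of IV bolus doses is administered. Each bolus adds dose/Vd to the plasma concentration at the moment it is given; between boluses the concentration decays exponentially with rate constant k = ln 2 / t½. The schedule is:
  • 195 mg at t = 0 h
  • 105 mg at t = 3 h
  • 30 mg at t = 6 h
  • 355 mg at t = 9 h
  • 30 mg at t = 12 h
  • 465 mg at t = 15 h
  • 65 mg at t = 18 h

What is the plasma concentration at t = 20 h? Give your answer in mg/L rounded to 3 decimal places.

843.223 mg/L

k = ln 2 / 17 = 0.04077 per h
Dose 1 (195 mg at t=0 h): 195·exp(−0.04077·20) = 86.274 mg/L
Dose 2 (105 mg at t=3 h): 105·exp(−0.04077·17) = 52.500 mg/L
Dose 3 (30 mg at t=6 h): 30·exp(−0.04077·14) = 16.952 mg/L
Dose 4 (355 mg at t=9 h): 355·exp(−0.04077·11) = 226.696 mg/L
Dose 5 (30 mg at t=12 h): 30·exp(−0.04077·8) = 21.650 mg/L
Dose 6 (465 mg at t=15 h): 465·exp(−0.04077·5) = 379.241 mg/L
Dose 7 (65 mg at t=18 h): 65·exp(−0.04077·2) = 59.910 mg/L
C(20) = 86.274 + 52.500 + 16.952 + 226.696 + 21.650 + 379.241 + 59.910 = 843.223 mg/L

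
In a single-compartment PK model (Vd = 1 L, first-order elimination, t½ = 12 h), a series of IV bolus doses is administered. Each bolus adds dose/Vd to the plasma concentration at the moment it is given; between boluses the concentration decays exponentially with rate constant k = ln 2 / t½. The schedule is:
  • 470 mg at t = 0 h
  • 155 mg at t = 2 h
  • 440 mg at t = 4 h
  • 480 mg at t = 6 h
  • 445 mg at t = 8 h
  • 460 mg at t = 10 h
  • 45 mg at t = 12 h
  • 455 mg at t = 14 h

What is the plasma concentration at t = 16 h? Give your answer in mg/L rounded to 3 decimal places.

k = ln 2 / 12 = 0.05776 per h
Dose 1 (470 mg at t=0 h): 470·exp(−0.05776·16) = 186.520 mg/L
Dose 2 (155 mg at t=2 h): 155·exp(−0.05776·14) = 69.045 mg/L
Dose 3 (440 mg at t=4 h): 440·exp(−0.05776·12) = 220.000 mg/L
Dose 4 (480 mg at t=6 h): 480·exp(−0.05776·10) = 269.391 mg/L
Dose 5 (445 mg at t=8 h): 445·exp(−0.05776·8) = 280.332 mg/L
Dose 6 (460 mg at t=10 h): 460·exp(−0.05776·6) = 325.269 mg/L
Dose 7 (45 mg at t=12 h): 45·exp(−0.05776·4) = 35.717 mg/L
Dose 8 (455 mg at t=14 h): 455·exp(−0.05776·2) = 405.359 mg/L
C(16) = 186.520 + 69.045 + 220.000 + 269.391 + 280.332 + 325.269 + 35.717 + 405.359 = 1791.632 mg/L

1791.632 mg/L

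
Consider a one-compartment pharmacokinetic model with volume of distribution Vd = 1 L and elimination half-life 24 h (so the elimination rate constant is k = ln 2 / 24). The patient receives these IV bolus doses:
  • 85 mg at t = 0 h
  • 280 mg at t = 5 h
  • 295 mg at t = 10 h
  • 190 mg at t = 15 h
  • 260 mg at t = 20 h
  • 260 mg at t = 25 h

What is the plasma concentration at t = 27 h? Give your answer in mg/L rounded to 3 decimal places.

k = ln 2 / 24 = 0.02888 per h
Dose 1 (85 mg at t=0 h): 85·exp(−0.02888·27) = 38.973 mg/L
Dose 2 (280 mg at t=5 h): 280·exp(−0.02888·22) = 148.325 mg/L
Dose 3 (295 mg at t=10 h): 295·exp(−0.02888·17) = 180.548 mg/L
Dose 4 (190 mg at t=15 h): 190·exp(−0.02888·12) = 134.350 mg/L
Dose 5 (260 mg at t=20 h): 260·exp(−0.02888·7) = 212.409 mg/L
Dose 6 (260 mg at t=25 h): 260·exp(−0.02888·2) = 245.407 mg/L
C(27) = 38.973 + 148.325 + 180.548 + 134.350 + 212.409 + 245.407 = 960.012 mg/L

960.012 mg/L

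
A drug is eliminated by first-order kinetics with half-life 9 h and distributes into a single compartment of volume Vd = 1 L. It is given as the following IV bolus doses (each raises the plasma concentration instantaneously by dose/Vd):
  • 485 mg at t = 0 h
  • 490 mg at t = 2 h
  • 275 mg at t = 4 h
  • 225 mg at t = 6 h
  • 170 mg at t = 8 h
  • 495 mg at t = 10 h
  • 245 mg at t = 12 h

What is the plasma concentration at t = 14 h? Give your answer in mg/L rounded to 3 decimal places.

1289.144 mg/L

k = ln 2 / 9 = 0.07702 per h
Dose 1 (485 mg at t=0 h): 485·exp(−0.07702·14) = 164.996 mg/L
Dose 2 (490 mg at t=2 h): 490·exp(−0.07702·12) = 194.457 mg/L
Dose 3 (275 mg at t=4 h): 275·exp(−0.07702·10) = 127.308 mg/L
Dose 4 (225 mg at t=6 h): 225·exp(−0.07702·8) = 121.507 mg/L
Dose 5 (170 mg at t=8 h): 170·exp(−0.07702·6) = 107.093 mg/L
Dose 6 (495 mg at t=10 h): 495·exp(−0.07702·4) = 363.759 mg/L
Dose 7 (245 mg at t=12 h): 245·exp(−0.07702·2) = 210.025 mg/L
C(14) = 164.996 + 194.457 + 127.308 + 121.507 + 107.093 + 363.759 + 210.025 = 1289.144 mg/L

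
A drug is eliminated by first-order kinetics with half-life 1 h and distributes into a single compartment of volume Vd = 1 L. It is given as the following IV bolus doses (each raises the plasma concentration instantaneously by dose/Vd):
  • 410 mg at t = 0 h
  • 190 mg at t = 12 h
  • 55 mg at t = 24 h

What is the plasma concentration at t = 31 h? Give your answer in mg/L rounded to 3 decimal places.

0.430 mg/L

k = ln 2 / 1 = 0.69315 per h
Dose 1 (410 mg at t=0 h): 410·exp(−0.69315·31) = 0.000 mg/L
Dose 2 (190 mg at t=12 h): 190·exp(−0.69315·19) = 0.000 mg/L
Dose 3 (55 mg at t=24 h): 55·exp(−0.69315·7) = 0.430 mg/L
C(31) = 0.000 + 0.000 + 0.430 = 0.430 mg/L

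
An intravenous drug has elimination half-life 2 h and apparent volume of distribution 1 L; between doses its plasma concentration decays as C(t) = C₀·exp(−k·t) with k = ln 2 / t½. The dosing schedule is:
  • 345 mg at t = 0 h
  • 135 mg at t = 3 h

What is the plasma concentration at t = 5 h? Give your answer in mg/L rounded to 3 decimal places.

k = ln 2 / 2 = 0.34657 per h
Dose 1 (345 mg at t=0 h): 345·exp(−0.34657·5) = 60.988 mg/L
Dose 2 (135 mg at t=3 h): 135·exp(−0.34657·2) = 67.500 mg/L
C(5) = 60.988 + 67.500 = 128.488 mg/L

128.488 mg/L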